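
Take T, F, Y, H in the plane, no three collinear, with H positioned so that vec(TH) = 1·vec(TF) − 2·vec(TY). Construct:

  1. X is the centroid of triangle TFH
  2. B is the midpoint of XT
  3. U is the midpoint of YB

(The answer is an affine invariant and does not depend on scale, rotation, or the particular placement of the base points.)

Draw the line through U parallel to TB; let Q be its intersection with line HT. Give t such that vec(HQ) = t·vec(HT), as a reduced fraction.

t = 3/2

Assign T = (0, 0), F = (1, 0), Y = (0, 1), H = (1, -2) — the answer is frame-independent, so this choice is without loss of generality.
1. X is the centroid of triangle TFH ⇒ X = (2/3, -2/3)
2. B is the midpoint of XT ⇒ B = (1/3, -1/3)
3. U is the midpoint of YB ⇒ U = (1/6, 1/3)
through U parallel to TB: direction (1/3, -1/3); meets HT at Q = (-1/2, 1)
Q = H + t·(T−H) with t = 3/2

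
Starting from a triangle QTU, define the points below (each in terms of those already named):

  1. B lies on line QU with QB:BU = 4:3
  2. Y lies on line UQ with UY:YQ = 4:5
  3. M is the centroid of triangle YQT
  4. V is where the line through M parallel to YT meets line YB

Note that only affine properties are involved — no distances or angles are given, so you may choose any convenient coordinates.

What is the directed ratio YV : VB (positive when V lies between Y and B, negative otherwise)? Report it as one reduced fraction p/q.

Set Q = (0, 0), T = (1, 0), U = (0, 1); any affine frame gives the same invariant.
1. B lies on line QU with QB:BU = 4:3 ⇒ B = (0, 4/7)
2. Y lies on line UQ with UY:YQ = 4:5 ⇒ Y = (0, 5/9)
3. M is the centroid of triangle YQT ⇒ M = (1/3, 5/27)
4. V is where the line through M parallel to YT meets line YB ⇒ V = (0, 10/27)
V = Y + t·(B−Y) with t = -35/3, so YV:VB = t:(1−t) = -35/3:38/3

YV:VB = -35/38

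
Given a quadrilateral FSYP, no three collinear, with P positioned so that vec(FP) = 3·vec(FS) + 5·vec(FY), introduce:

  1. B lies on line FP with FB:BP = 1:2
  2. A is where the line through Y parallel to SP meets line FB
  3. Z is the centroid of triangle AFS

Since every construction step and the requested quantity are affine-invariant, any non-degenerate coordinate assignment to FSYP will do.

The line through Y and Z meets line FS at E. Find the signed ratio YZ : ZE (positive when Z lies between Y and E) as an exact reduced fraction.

YZ:ZE = -5/2

Set F = (0, 0), S = (1, 0), Y = (0, 1), P = (3, 5); any affine frame gives the same invariant.
1. B lies on line FP with FB:BP = 1:2 ⇒ B = (1, 5/3)
2. A is where the line through Y parallel to SP meets line FB ⇒ A = (-6/5, -2)
3. Z is the centroid of triangle AFS ⇒ Z = (-1/15, -2/3)
line YZ meets FS at E = (-1/25, 0)
Z = Y + t·(E−Y) with t = 5/3, so YZ:ZE = 5/3:-2/3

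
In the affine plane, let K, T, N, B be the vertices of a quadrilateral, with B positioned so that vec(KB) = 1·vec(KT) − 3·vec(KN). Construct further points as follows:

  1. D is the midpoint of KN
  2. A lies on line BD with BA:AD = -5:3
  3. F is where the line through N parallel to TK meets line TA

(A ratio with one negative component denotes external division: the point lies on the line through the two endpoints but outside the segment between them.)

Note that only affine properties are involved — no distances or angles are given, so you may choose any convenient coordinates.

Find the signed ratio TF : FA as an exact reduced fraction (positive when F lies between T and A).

Assign K = (0, 0), T = (1, 0), N = (0, 1), B = (1, -3) — the answer is frame-independent, so this choice is without loss of generality.
1. D is the midpoint of KN ⇒ D = (0, 1/2)
2. A lies on line BD with BA:AD = -5:3 ⇒ A = (-3/2, 23/4)
3. F is where the line through N parallel to TK meets line TA ⇒ F = (13/23, 1)
F = T + t·(A−T) with t = 4/23, so TF:FA = t:(1−t) = 4/23:19/23

TF:FA = 4/19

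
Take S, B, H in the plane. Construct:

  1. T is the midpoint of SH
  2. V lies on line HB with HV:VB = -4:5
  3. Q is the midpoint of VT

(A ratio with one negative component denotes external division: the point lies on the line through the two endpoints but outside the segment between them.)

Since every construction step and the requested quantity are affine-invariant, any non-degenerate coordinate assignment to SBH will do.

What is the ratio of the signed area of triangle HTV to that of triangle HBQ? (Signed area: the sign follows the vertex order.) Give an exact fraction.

[HTV]:[HBQ] = 8

Choose coordinates S = (0, 0), B = (1, 0), H = (0, 1).
1. T is the midpoint of SH ⇒ T = (0, 1/2)
2. V lies on line HB with HV:VB = -4:5 ⇒ V = (-4, 5)
3. Q is the midpoint of VT ⇒ Q = (-2, 11/4)
2·[HTV] = -2, 2·[HBQ] = -1/4
[HTV]:[HBQ] = -2:-1/4 = 8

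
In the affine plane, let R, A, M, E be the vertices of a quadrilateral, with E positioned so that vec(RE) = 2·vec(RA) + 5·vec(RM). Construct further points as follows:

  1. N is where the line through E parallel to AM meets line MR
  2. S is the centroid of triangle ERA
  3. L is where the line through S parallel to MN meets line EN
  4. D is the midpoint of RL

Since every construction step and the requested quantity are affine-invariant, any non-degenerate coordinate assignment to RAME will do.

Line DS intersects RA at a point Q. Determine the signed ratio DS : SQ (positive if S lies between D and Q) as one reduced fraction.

Assign R = (0, 0), A = (1, 0), M = (0, 1), E = (2, 5) — the answer is frame-independent, so this choice is without loss of generality.
1. N is where the line through E parallel to AM meets line MR ⇒ N = (0, 7)
2. S is the centroid of triangle ERA ⇒ S = (1, 5/3)
3. L is where the line through S parallel to MN meets line EN ⇒ L = (1, 6)
4. D is the midpoint of RL ⇒ D = (1/2, 3)
line DS meets RA at Q = (13/8, 0)
S = D + t·(Q−D) with t = 4/9, so DS:SQ = 4/9:5/9

DS:SQ = 4/5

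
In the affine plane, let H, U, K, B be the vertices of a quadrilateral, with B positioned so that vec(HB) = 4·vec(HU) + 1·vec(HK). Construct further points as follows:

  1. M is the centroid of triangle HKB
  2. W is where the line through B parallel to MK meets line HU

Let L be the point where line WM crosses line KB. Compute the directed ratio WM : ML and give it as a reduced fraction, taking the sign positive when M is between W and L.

Set H = (0, 0), U = (1, 0), K = (0, 1), B = (4, 1); any affine frame gives the same invariant.
1. M is the centroid of triangle HKB ⇒ M = (4/3, 2/3)
2. W is where the line through B parallel to MK meets line HU ⇒ W = (8, 0)
line WM meets KB at L = (-2, 1)
M = W + t·(L−W) with t = 2/3, so WM:ML = 2/3:1/3

WM:ML = 2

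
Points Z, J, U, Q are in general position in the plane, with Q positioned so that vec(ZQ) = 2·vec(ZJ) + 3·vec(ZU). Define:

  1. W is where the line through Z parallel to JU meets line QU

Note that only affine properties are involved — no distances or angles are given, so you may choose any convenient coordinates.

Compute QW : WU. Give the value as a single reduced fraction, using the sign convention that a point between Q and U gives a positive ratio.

Work in coordinates with Z = (0, 0), J = (1, 0), U = (0, 1), Q = (2, 3).
1. W is where the line through Z parallel to JU meets line QU ⇒ W = (-1/2, 1/2)
W = Q + t·(U−Q) with t = 5/4, so QW:WU = t:(1−t) = 5/4:-1/4

QW:WU = -5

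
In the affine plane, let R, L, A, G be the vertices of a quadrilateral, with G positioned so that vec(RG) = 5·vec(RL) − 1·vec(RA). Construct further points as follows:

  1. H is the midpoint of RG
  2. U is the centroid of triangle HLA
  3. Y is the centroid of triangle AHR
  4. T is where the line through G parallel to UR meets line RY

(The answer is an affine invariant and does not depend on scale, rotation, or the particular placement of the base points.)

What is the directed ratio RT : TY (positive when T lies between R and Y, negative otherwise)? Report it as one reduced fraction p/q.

Choose coordinates R = (0, 0), L = (1, 0), A = (0, 1), G = (5, -1).
1. H is the midpoint of RG ⇒ H = (5/2, -1/2)
2. U is the centroid of triangle HLA ⇒ U = (7/6, 1/6)
3. Y is the centroid of triangle AHR ⇒ Y = (5/6, 1/6)
4. T is where the line through G parallel to UR meets line RY ⇒ T = (-30, -6)
T = R + t·(Y−R) with t = -36, so RT:TY = t:(1−t) = -36:37

RT:TY = -36/37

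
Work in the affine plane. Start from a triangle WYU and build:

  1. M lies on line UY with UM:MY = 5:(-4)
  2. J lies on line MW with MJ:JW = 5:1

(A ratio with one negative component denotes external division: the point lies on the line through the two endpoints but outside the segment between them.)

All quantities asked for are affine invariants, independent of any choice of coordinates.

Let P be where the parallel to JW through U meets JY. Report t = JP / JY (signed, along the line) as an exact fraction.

t = 5/4

Work in coordinates with W = (0, 0), Y = (1, 0), U = (0, 1).
1. M lies on line UY with UM:MY = 5:(-4) ⇒ M = (5, -4)
2. J lies on line MW with MJ:JW = 5:1 ⇒ J = (5/6, -2/3)
through U parallel to JW: direction (-5/6, 2/3); meets JY at P = (25/24, 1/6)
P = J + t·(Y−J) with t = 5/4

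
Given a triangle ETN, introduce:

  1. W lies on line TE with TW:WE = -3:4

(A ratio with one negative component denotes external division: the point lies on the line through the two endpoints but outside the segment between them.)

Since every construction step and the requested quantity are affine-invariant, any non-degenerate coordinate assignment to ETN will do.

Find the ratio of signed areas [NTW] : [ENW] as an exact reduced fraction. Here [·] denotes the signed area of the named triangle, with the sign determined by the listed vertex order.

[NTW]:[ENW] = -3/4

Set E = (0, 0), T = (1, 0), N = (0, 1); any affine frame gives the same invariant.
1. W lies on line TE with TW:WE = -3:4 ⇒ W = (4, 0)
2·[NTW] = 3, 2·[ENW] = -4
[NTW]:[ENW] = 3:-4 = -3/4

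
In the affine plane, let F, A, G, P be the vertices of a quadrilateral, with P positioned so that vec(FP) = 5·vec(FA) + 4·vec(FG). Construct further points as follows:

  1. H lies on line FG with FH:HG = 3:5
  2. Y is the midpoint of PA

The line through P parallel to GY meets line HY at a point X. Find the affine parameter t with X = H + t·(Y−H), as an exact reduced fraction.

t = 47/15

Choose coordinates F = (0, 0), A = (1, 0), G = (0, 1), P = (5, 4).
1. H lies on line FG with FH:HG = 3:5 ⇒ H = (0, 3/8)
2. Y is the midpoint of PA ⇒ Y = (3, 2)
through P parallel to GY: direction (3, 1); meets HY at X = (47/5, 82/15)
X = H + t·(Y−H) with t = 47/15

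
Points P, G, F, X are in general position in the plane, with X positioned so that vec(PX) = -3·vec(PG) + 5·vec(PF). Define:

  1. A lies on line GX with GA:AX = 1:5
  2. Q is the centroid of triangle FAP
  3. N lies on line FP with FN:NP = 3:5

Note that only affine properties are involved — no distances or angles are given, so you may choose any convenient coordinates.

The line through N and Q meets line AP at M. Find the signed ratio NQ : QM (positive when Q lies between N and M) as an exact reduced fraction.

Choose coordinates P = (0, 0), G = (1, 0), F = (0, 1), X = (-3, 5).
1. A lies on line GX with GA:AX = 1:5 ⇒ A = (1/3, 5/6)
2. Q is the centroid of triangle FAP ⇒ Q = (1/9, 11/18)
3. N lies on line FP with FN:NP = 3:5 ⇒ N = (0, 5/8)
line NQ meets AP at M = (5/21, 25/42)
Q = N + t·(M−N) with t = 7/15, so NQ:QM = 7/15:8/15

NQ:QM = 7/8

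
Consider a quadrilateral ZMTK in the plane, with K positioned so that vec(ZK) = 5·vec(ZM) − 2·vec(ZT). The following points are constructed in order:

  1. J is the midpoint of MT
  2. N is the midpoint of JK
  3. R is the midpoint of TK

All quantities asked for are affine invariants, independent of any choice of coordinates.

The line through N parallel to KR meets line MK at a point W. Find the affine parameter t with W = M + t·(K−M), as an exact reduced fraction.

t = 3/4

Work in coordinates with Z = (0, 0), M = (1, 0), T = (0, 1), K = (5, -2).
1. J is the midpoint of MT ⇒ J = (1/2, 1/2)
2. N is the midpoint of JK ⇒ N = (11/4, -3/4)
3. R is the midpoint of TK ⇒ R = (5/2, -1/2)
through N parallel to KR: direction (-5/2, 3/2); meets MK at W = (4, -3/2)
W = M + t·(K−M) with t = 3/4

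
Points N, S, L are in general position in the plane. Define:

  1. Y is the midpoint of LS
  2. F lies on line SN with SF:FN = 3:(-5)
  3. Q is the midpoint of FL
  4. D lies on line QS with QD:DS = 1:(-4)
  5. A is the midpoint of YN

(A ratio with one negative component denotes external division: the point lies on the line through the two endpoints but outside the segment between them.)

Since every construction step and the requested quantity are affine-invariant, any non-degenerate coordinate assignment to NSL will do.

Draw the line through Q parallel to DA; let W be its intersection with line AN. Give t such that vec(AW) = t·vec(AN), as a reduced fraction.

Set N = (0, 0), S = (1, 0), L = (0, 1); any affine frame gives the same invariant.
1. Y is the midpoint of LS ⇒ Y = (1/2, 1/2)
2. F lies on line SN with SF:FN = 3:(-5) ⇒ F = (5/2, 0)
3. Q is the midpoint of FL ⇒ Q = (5/4, 1/2)
4. D lies on line QS with QD:DS = 1:(-4) ⇒ D = (4/3, 2/3)
5. A is the midpoint of YN ⇒ A = (1/4, 1/4)
through Q parallel to DA: direction (-13/12, -5/12); meets AN at W = (1/32, 1/32)
W = A + t·(N−A) with t = 7/8

t = 7/8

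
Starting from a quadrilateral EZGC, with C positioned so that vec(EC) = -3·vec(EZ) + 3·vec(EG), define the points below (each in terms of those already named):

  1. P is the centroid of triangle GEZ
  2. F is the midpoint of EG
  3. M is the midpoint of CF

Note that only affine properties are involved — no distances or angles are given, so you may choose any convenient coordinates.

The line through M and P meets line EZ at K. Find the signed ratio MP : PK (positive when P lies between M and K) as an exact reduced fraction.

Choose coordinates E = (0, 0), Z = (1, 0), G = (0, 1), C = (-3, 3).
1. P is the centroid of triangle GEZ ⇒ P = (1/3, 1/3)
2. F is the midpoint of EG ⇒ F = (0, 1/2)
3. M is the midpoint of CF ⇒ M = (-3/2, 7/4)
line MP meets EZ at K = (13/17, 0)
P = M + t·(K−M) with t = 17/21, so MP:PK = 17/21:4/21

MP:PK = 17/4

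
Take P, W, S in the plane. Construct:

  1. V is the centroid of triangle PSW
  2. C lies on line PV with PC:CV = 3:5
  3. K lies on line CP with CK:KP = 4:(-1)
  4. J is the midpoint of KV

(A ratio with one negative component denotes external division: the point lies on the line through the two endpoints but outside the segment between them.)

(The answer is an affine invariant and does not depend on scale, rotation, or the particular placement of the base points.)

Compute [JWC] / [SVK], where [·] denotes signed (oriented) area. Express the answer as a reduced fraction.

[JWC]:[SVK] = 1/18

Set P = (0, 0), W = (1, 0), S = (0, 1); any affine frame gives the same invariant.
1. V is the centroid of triangle PSW ⇒ V = (1/3, 1/3)
2. C lies on line PV with PC:CV = 3:5 ⇒ C = (1/8, 1/8)
3. K lies on line CP with CK:KP = 4:(-1) ⇒ K = (-1/24, -1/24)
4. J is the midpoint of KV ⇒ J = (7/48, 7/48)
2·[JWC] = -1/48, 2·[SVK] = -3/8
[JWC]:[SVK] = -1/48:-3/8 = 1/18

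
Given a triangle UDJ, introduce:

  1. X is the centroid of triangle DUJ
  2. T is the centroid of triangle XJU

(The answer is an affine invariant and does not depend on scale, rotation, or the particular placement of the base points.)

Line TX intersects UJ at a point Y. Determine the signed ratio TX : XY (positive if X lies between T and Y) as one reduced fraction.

Work in coordinates with U = (0, 0), D = (1, 0), J = (0, 1).
1. X is the centroid of triangle DUJ ⇒ X = (1/3, 1/3)
2. T is the centroid of triangle XJU ⇒ T = (1/9, 4/9)
line TX meets UJ at Y = (0, 1/2)
X = T + t·(Y−T) with t = -2, so TX:XY = -2:3

TX:XY = -2/3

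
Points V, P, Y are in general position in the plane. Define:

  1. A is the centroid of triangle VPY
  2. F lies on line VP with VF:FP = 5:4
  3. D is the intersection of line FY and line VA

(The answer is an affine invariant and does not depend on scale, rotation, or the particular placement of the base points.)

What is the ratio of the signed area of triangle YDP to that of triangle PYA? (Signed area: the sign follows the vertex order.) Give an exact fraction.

[YDP]:[PYA] = 6/7

Set V = (0, 0), P = (1, 0), Y = (0, 1); any affine frame gives the same invariant.
1. A is the centroid of triangle VPY ⇒ A = (1/3, 1/3)
2. F lies on line VP with VF:FP = 5:4 ⇒ F = (5/9, 0)
3. D is the intersection of line FY and line VA ⇒ D = (5/14, 5/14)
2·[YDP] = 2/7, 2·[PYA] = 1/3
[YDP]:[PYA] = 2/7:1/3 = 6/7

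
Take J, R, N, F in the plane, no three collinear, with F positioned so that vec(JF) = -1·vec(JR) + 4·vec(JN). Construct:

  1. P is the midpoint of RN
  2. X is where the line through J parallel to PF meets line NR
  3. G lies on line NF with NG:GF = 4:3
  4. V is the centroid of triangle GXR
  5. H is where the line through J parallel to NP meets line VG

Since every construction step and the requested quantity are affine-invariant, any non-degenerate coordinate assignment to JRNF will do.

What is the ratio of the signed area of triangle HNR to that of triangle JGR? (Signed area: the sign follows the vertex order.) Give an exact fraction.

[HNR]:[JGR] = 7/19

Work in coordinates with J = (0, 0), R = (1, 0), N = (0, 1), F = (-1, 4).
1. P is the midpoint of RN ⇒ P = (1/2, 1/2)
2. X is where the line through J parallel to PF meets line NR ⇒ X = (-3/4, 7/4)
3. G lies on line NF with NG:GF = 4:3 ⇒ G = (-4/7, 19/7)
4. V is the centroid of triangle GXR ⇒ V = (-3/28, 125/84)
5. H is where the line through J parallel to NP meets line VG ⇒ H = (47/64, -47/64)
2·[HNR] = -1, 2·[JGR] = -19/7
[HNR]:[JGR] = -1:-19/7 = 7/19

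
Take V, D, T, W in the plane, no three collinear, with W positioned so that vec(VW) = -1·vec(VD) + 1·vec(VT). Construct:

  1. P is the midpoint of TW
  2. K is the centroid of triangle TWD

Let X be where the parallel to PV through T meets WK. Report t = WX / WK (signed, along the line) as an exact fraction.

t = 6/5

Set V = (0, 0), D = (1, 0), T = (0, 1), W = (-1, 1); any affine frame gives the same invariant.
1. P is the midpoint of TW ⇒ P = (-1/2, 1)
2. K is the centroid of triangle TWD ⇒ K = (0, 2/3)
through T parallel to PV: direction (1/2, -1); meets WK at X = (1/5, 3/5)
X = W + t·(K−W) with t = 6/5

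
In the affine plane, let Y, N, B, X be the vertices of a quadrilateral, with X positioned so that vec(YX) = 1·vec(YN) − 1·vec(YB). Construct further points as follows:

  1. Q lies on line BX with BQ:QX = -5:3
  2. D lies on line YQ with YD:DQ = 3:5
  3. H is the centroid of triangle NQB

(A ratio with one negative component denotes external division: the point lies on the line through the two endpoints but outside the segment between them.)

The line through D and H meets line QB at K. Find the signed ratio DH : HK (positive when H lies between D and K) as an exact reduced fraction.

Set Y = (0, 0), N = (1, 0), B = (0, 1), X = (1, -1); any affine frame gives the same invariant.
1. Q lies on line BX with BQ:QX = -5:3 ⇒ Q = (5/2, -4)
2. D lies on line YQ with YD:DQ = 3:5 ⇒ D = (15/16, -3/2)
3. H is the centroid of triangle NQB ⇒ H = (7/6, -1)
line DH meets QB at K = (25/23, -27/23)
H = D + t·(K−D) with t = 23/15, so DH:HK = 23/15:-8/15

DH:HK = -23/8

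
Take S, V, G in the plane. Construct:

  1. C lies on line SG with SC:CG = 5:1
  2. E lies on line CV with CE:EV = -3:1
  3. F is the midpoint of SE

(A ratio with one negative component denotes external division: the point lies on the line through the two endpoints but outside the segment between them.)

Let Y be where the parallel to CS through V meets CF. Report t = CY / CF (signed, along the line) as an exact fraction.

Assign S = (0, 0), V = (1, 0), G = (0, 1) — the answer is frame-independent, so this choice is without loss of generality.
1. C lies on line SG with SC:CG = 5:1 ⇒ C = (0, 5/6)
2. E lies on line CV with CE:EV = -3:1 ⇒ E = (3/2, -5/12)
3. F is the midpoint of SE ⇒ F = (3/4, -5/24)
through V parallel to CS: direction (0, -5/6); meets CF at Y = (1, -5/9)
Y = C + t·(F−C) with t = 4/3

t = 4/3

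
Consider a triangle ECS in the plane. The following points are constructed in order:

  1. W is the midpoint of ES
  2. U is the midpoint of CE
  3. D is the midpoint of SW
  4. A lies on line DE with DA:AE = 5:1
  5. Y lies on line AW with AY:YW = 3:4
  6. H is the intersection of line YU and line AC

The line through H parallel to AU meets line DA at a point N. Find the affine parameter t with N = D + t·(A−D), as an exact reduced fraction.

Set E = (0, 0), C = (1, 0), S = (0, 1); any affine frame gives the same invariant.
1. W is the midpoint of ES ⇒ W = (0, 1/2)
2. U is the midpoint of CE ⇒ U = (1/2, 0)
3. D is the midpoint of SW ⇒ D = (0, 3/4)
4. A lies on line DE with DA:AE = 5:1 ⇒ A = (0, 1/8)
5. Y lies on line AW with AY:YW = 3:4 ⇒ Y = (0, 2/7)
6. H is the intersection of line YU and line AC ⇒ H = (9/25, 2/25)
through H parallel to AU: direction (1/2, -1/8); meets DA at N = (0, 17/100)
N = D + t·(A−D) with t = 116/125

t = 116/125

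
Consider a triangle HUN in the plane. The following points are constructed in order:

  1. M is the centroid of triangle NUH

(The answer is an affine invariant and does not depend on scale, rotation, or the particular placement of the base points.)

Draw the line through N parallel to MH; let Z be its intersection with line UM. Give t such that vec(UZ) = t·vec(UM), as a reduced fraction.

Choose coordinates H = (0, 0), U = (1, 0), N = (0, 1).
1. M is the centroid of triangle NUH ⇒ M = (1/3, 1/3)
through N parallel to MH: direction (-1/3, -1/3); meets UM at Z = (-1/3, 2/3)
Z = U + t·(M−U) with t = 2

t = 2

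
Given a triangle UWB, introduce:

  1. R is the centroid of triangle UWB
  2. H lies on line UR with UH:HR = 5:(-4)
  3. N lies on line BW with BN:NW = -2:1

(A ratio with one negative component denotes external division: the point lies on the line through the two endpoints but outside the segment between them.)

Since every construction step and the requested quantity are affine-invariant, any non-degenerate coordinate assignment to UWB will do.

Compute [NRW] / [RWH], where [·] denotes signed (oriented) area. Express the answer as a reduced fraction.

[NRW]:[RWH] = -1/4

Choose coordinates U = (0, 0), W = (1, 0), B = (0, 1).
1. R is the centroid of triangle UWB ⇒ R = (1/3, 1/3)
2. H lies on line UR with UH:HR = 5:(-4) ⇒ H = (5/3, 5/3)
3. N lies on line BW with BN:NW = -2:1 ⇒ N = (2, -1)
2·[NRW] = -1/3, 2·[RWH] = 4/3
[NRW]:[RWH] = -1/3:4/3 = -1/4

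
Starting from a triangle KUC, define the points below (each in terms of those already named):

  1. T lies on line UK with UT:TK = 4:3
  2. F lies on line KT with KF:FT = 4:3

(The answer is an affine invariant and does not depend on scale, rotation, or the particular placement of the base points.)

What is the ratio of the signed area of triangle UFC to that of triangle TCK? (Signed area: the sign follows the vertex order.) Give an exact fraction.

Assign K = (0, 0), U = (1, 0), C = (0, 1) — the answer is frame-independent, so this choice is without loss of generality.
1. T lies on line UK with UT:TK = 4:3 ⇒ T = (3/7, 0)
2. F lies on line KT with KF:FT = 4:3 ⇒ F = (12/49, 0)
2·[UFC] = -37/49, 2·[TCK] = 3/7
[UFC]:[TCK] = -37/49:3/7 = -37/21

[UFC]:[TCK] = -37/21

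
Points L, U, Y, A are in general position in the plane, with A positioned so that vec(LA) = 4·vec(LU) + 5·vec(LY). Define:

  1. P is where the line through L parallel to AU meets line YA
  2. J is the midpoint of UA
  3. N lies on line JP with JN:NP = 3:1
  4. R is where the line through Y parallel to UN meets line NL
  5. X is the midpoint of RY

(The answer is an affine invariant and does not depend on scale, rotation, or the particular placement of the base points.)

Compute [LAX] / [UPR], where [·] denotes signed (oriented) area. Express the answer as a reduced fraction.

[LAX]:[UPR] = 29/55

Set L = (0, 0), U = (1, 0), Y = (0, 1), A = (4, 5); any affine frame gives the same invariant.
1. P is where the line through L parallel to AU meets line YA ⇒ P = (3/2, 5/2)
2. J is the midpoint of UA ⇒ J = (5/2, 5/2)
3. N lies on line JP with JN:NP = 3:1 ⇒ N = (7/4, 5/2)
4. R is where the line through Y parallel to UN meets line NL ⇒ R = (-21/40, -3/4)
5. X is the midpoint of RY ⇒ X = (-21/80, 1/8)
2·[LAX] = 29/16, 2·[UPR] = 55/16
[LAX]:[UPR] = 29/16:55/16 = 29/55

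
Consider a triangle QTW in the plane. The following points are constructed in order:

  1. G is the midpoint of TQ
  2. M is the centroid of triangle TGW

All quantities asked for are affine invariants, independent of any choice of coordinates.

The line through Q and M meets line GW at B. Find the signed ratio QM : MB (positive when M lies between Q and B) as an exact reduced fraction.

QM:MB = -4

Work in coordinates with Q = (0, 0), T = (1, 0), W = (0, 1).
1. G is the midpoint of TQ ⇒ G = (1/2, 0)
2. M is the centroid of triangle TGW ⇒ M = (1/2, 1/3)
line QM meets GW at B = (3/8, 1/4)
M = Q + t·(B−Q) with t = 4/3, so QM:MB = 4/3:-1/3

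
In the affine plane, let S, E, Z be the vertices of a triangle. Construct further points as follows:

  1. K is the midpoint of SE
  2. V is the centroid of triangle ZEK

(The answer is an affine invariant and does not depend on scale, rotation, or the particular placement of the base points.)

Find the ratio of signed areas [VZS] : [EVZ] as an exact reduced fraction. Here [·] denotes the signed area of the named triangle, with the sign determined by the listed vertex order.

[VZS]:[EVZ] = -3

Assign S = (0, 0), E = (1, 0), Z = (0, 1) — the answer is frame-independent, so this choice is without loss of generality.
1. K is the midpoint of SE ⇒ K = (1/2, 0)
2. V is the centroid of triangle ZEK ⇒ V = (1/2, 1/3)
2·[VZS] = 1/2, 2·[EVZ] = -1/6
[VZS]:[EVZ] = 1/2:-1/6 = -3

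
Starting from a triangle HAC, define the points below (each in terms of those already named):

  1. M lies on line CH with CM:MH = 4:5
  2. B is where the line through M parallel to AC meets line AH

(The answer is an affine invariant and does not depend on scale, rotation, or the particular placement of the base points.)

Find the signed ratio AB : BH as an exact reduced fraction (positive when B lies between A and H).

Choose coordinates H = (0, 0), A = (1, 0), C = (0, 1).
1. M lies on line CH with CM:MH = 4:5 ⇒ M = (0, 5/9)
2. B is where the line through M parallel to AC meets line AH ⇒ B = (5/9, 0)
B = A + t·(H−A) with t = 4/9, so AB:BH = t:(1−t) = 4/9:5/9

AB:BH = 4/5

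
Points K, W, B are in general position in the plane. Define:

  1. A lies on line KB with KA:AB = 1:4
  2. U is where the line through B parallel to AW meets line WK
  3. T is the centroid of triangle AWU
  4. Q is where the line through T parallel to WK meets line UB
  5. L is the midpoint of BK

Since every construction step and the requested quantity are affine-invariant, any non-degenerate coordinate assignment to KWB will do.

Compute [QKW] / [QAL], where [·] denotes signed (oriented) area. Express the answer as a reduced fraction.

Set K = (0, 0), W = (1, 0), B = (0, 1); any affine frame gives the same invariant.
1. A lies on line KB with KA:AB = 1:4 ⇒ A = (0, 1/5)
2. U is where the line through B parallel to AW meets line WK ⇒ U = (5, 0)
3. T is the centroid of triangle AWU ⇒ T = (2, 1/15)
4. Q is where the line through T parallel to WK meets line UB ⇒ Q = (14/3, 1/15)
5. L is the midpoint of BK ⇒ L = (0, 1/2)
2·[QKW] = 1/15, 2·[QAL] = -7/5
[QKW]:[QAL] = 1/15:-7/5 = -1/21

[QKW]:[QAL] = -1/21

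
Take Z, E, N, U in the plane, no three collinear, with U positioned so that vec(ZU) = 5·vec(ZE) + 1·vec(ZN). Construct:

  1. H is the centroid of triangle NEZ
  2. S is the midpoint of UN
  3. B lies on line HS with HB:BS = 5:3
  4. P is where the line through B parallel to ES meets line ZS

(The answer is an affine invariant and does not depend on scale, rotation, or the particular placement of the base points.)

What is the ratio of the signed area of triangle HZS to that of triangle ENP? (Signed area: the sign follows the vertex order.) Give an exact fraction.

Work in coordinates with Z = (0, 0), E = (1, 0), N = (0, 1), U = (5, 1).
1. H is the centroid of triangle NEZ ⇒ H = (1/3, 1/3)
2. S is the midpoint of UN ⇒ S = (5/2, 1)
3. B lies on line HS with HB:BS = 5:3 ⇒ B = (27/16, 3/4)
4. P is where the line through B parallel to ES meets line ZS ⇒ P = (45/32, 9/16)
2·[HZS] = 1/2, 2·[ENP] = -31/32
[HZS]:[ENP] = 1/2:-31/32 = -16/31

[HZS]:[ENP] = -16/31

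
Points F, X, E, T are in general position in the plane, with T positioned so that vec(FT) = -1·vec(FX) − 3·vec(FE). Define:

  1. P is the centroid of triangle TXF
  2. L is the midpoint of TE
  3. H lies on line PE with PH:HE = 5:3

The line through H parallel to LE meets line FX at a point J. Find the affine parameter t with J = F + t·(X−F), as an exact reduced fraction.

t = -1/16

Assign F = (0, 0), X = (1, 0), E = (0, 1), T = (-1, -3) — the answer is frame-independent, so this choice is without loss of generality.
1. P is the centroid of triangle TXF ⇒ P = (0, -1)
2. L is the midpoint of TE ⇒ L = (-1/2, -1)
3. H lies on line PE with PH:HE = 5:3 ⇒ H = (0, 1/4)
through H parallel to LE: direction (1/2, 2); meets FX at J = (-1/16, 0)
J = F + t·(X−F) with t = -1/16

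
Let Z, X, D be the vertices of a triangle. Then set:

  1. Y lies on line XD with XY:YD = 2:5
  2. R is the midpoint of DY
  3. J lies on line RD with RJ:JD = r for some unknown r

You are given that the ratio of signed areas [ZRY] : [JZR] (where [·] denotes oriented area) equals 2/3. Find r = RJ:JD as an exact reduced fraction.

r = -3/5

Assign Z = (0, 0), X = (1, 0), D = (0, 1) — the answer is frame-independent, so this choice is without loss of generality.
1. Y lies on line XD with XY:YD = 2:5 ⇒ Y = (5/7, 2/7)
2. R is the midpoint of DY ⇒ R = (5/14, 9/14)
3. With RJ:JD = r, write λ = r/(r+1) so J = R + λ·(D−R); J is affine-linear in λ
Every point depending on J is an affine combination of J and λ-independent points, so each such coordinate is linear in λ; the λ² term in each signed area is a multiple of (D−R)×(D−R) = 0, so 2·[ZRY] and 2·[JZR] are each linear in λ. Evaluating at λ=0 and λ=1:
  2·[ZRY] = -5/14,   2·[JZR] = 5/14·λ
So [ZRY]:[JZR] = (-5/14) / (5/14·λ). Setting this equal to 2/3:
  -5/14 = 2/3·(5/14·λ)  ⇒  λ = -3/2
Then r = λ/(1−λ) = (-3/2)/(5/2) = -3/5. Check: with r = -3/5, J = (25/28, 3/28) and [ZRY]:[JZR] = 2/3 as required.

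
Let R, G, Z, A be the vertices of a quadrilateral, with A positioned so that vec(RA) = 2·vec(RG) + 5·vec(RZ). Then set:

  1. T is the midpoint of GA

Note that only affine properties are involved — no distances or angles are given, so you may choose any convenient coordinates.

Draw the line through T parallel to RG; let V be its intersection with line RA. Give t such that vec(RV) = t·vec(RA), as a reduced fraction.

t = 1/2

Assign R = (0, 0), G = (1, 0), Z = (0, 1), A = (2, 5) — the answer is frame-independent, so this choice is without loss of generality.
1. T is the midpoint of GA ⇒ T = (3/2, 5/2)
through T parallel to RG: direction (1, 0); meets RA at V = (1, 5/2)
V = R + t·(A−R) with t = 1/2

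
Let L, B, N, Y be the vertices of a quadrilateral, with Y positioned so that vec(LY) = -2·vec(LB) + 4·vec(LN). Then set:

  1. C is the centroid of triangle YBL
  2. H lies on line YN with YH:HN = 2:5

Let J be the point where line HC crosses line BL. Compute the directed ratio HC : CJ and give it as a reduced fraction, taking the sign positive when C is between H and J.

HC:CJ = 19/14

Set L = (0, 0), B = (1, 0), N = (0, 1), Y = (-2, 4); any affine frame gives the same invariant.
1. C is the centroid of triangle YBL ⇒ C = (-1/3, 4/3)
2. H lies on line YN with YH:HN = 2:5 ⇒ H = (-10/7, 22/7)
line HC meets BL at J = (9/19, 0)
C = H + t·(J−H) with t = 19/33, so HC:CJ = 19/33:14/33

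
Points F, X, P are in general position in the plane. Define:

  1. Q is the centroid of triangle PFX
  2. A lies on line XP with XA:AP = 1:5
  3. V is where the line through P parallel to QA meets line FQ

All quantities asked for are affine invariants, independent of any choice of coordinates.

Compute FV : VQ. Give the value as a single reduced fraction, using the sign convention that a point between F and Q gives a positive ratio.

Set F = (0, 0), X = (1, 0), P = (0, 1); any affine frame gives the same invariant.
1. Q is the centroid of triangle PFX ⇒ Q = (1/3, 1/3)
2. A lies on line XP with XA:AP = 1:5 ⇒ A = (5/6, 1/6)
3. V is where the line through P parallel to QA meets line FQ ⇒ V = (3/4, 3/4)
V = F + t·(Q−F) with t = 9/4, so FV:VQ = t:(1−t) = 9/4:-5/4

FV:VQ = -9/5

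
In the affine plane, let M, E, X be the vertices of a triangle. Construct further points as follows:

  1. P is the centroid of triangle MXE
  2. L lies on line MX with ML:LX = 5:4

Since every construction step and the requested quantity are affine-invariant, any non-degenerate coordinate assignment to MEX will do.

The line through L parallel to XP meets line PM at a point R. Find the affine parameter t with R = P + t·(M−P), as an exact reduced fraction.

Set M = (0, 0), E = (1, 0), X = (0, 1); any affine frame gives the same invariant.
1. P is the centroid of triangle MXE ⇒ P = (1/3, 1/3)
2. L lies on line MX with ML:LX = 5:4 ⇒ L = (0, 5/9)
through L parallel to XP: direction (1/3, -2/3); meets PM at R = (5/27, 5/27)
R = P + t·(M−P) with t = 4/9

t = 4/9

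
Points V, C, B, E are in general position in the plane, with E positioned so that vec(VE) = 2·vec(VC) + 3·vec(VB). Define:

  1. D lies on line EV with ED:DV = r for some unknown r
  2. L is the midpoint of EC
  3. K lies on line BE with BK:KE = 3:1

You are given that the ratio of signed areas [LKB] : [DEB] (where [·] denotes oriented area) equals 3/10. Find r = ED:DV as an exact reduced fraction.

Work in coordinates with V = (0, 0), C = (1, 0), B = (0, 1), E = (2, 3).
1. With ED:DV = r, write λ = r/(r+1) so D = E + λ·(V−E); D is affine-linear in λ
2. L is the midpoint of EC ⇒ L = (3/2, 3/2)
3. K lies on line BE with BK:KE = 3:1 ⇒ K = (3/2, 5/2)
Every point depending on D is an affine combination of D and λ-independent points, so each such coordinate is linear in λ; the λ² term in each signed area is a multiple of (V−E)×(V−E) = 0, so 2·[LKB] and 2·[DEB] are each linear in λ. Evaluating at λ=0 and λ=1:
  2·[LKB] = 3/2,   2·[DEB] = 2·λ
So [LKB]:[DEB] = (3/2) / (2·λ). Setting this equal to 3/10:
  3/2 = 3/10·(2·λ)  ⇒  λ = 5/2
Then r = λ/(1−λ) = (5/2)/(-3/2) = -5/3. Check: with r = -5/3, D = (-3, -9/2) and [LKB]:[DEB] = 3/10 as required.

r = -5/3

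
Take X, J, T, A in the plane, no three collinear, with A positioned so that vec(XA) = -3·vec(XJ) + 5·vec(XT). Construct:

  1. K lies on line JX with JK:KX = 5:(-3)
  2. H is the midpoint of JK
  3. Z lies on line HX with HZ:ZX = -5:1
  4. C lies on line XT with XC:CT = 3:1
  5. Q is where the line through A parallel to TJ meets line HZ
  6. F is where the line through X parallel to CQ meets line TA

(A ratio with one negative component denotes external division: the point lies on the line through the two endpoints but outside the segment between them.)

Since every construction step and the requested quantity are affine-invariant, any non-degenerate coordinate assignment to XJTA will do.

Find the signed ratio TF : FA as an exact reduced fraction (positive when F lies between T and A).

TF:FA = -8/31

Choose coordinates X = (0, 0), J = (1, 0), T = (0, 1), A = (-3, 5).
1. K lies on line JX with JK:KX = 5:(-3) ⇒ K = (-3/2, 0)
2. H is the midpoint of JK ⇒ H = (-1/4, 0)
3. Z lies on line HX with HZ:ZX = -5:1 ⇒ Z = (1/16, 0)
4. C lies on line XT with XC:CT = 3:1 ⇒ C = (0, 3/4)
5. Q is where the line through A parallel to TJ meets line HZ ⇒ Q = (2, 0)
6. F is where the line through X parallel to CQ meets line TA ⇒ F = (24/23, -9/23)
F = T + t·(A−T) with t = -8/23, so TF:FA = t:(1−t) = -8/23:31/23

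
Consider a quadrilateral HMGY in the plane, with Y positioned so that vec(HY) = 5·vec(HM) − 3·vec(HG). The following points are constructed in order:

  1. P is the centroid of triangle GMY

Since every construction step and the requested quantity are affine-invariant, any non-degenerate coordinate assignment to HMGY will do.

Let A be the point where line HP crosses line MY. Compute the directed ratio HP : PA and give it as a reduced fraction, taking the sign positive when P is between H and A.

Choose coordinates H = (0, 0), M = (1, 0), G = (0, 1), Y = (5, -3).
1. P is the centroid of triangle GMY ⇒ P = (2, -2/3)
line HP meets MY at A = (9/5, -3/5)
P = H + t·(A−H) with t = 10/9, so HP:PA = 10/9:-1/9

HP:PA = -10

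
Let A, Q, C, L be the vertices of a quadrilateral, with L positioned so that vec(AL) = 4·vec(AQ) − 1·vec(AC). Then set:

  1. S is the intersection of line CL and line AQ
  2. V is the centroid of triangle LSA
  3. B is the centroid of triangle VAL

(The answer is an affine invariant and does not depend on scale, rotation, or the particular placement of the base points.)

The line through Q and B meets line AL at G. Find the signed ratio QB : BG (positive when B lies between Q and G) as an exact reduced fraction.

Assign A = (0, 0), Q = (1, 0), C = (0, 1), L = (4, -1) — the answer is frame-independent, so this choice is without loss of generality.
1. S is the intersection of line CL and line AQ ⇒ S = (2, 0)
2. V is the centroid of triangle LSA ⇒ V = (2, -1/3)
3. B is the centroid of triangle VAL ⇒ B = (2, -4/9)
line QB meets AL at G = (16/7, -4/7)
B = Q + t·(G−Q) with t = 7/9, so QB:BG = 7/9:2/9

QB:BG = 7/2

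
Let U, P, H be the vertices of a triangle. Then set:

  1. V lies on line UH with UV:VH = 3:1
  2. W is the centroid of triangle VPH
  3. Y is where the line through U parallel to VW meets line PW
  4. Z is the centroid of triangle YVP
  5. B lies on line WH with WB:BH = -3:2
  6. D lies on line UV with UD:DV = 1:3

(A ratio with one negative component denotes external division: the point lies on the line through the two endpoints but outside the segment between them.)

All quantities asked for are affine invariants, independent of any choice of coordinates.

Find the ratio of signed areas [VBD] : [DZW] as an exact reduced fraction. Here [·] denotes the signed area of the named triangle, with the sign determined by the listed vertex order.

[VBD]:[DZW] = 54/79

Choose coordinates U = (0, 0), P = (1, 0), H = (0, 1).
1. V lies on line UH with UV:VH = 3:1 ⇒ V = (0, 3/4)
2. W is the centroid of triangle VPH ⇒ W = (1/3, 7/12)
3. Y is where the line through U parallel to VW meets line PW ⇒ Y = (7/3, -7/6)
4. Z is the centroid of triangle YVP ⇒ Z = (10/9, -5/36)
5. B lies on line WH with WB:BH = -3:2 ⇒ B = (-2/3, 11/6)
6. D lies on line UV with UD:DV = 1:3 ⇒ D = (0, 3/16)
2·[VBD] = 3/8, 2·[DZW] = 79/144
[VBD]:[DZW] = 3/8:79/144 = 54/79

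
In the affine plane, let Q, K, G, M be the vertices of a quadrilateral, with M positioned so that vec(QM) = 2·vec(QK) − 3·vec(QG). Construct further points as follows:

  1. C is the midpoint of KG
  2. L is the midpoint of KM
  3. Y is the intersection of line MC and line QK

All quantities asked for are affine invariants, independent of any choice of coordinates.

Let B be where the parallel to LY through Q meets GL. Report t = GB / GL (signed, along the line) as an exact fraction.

t = -11/4

Work in coordinates with Q = (0, 0), K = (1, 0), G = (0, 1), M = (2, -3).
1. C is the midpoint of KG ⇒ C = (1/2, 1/2)
2. L is the midpoint of KM ⇒ L = (3/2, -3/2)
3. Y is the intersection of line MC and line QK ⇒ Y = (5/7, 0)
through Q parallel to LY: direction (-11/14, 3/2); meets GL at B = (-33/8, 63/8)
B = G + t·(L−G) with t = -11/4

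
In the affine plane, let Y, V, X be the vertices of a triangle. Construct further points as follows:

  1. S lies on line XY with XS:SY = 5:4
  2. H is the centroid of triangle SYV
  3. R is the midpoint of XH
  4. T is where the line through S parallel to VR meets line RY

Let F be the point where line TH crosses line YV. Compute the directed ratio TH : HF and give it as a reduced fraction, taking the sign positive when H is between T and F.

Set Y = (0, 0), V = (1, 0), X = (0, 1); any affine frame gives the same invariant.
1. S lies on line XY with XS:SY = 5:4 ⇒ S = (0, 4/9)
2. H is the centroid of triangle SYV ⇒ H = (1/3, 4/27)
3. R is the midpoint of XH ⇒ R = (1/6, 31/54)
4. T is where the line through S parallel to VR meets line RY ⇒ T = (10/93, 10/27)
line TH meets YV at F = (15/31, 0)
H = T + t·(F−T) with t = 3/5, so TH:HF = 3/5:2/5

TH:HF = 3/2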